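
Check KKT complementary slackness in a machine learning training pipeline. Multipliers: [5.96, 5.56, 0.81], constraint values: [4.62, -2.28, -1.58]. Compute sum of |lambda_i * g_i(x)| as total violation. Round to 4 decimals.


KKT complementary slackness check:
lambda_1 * g_1 = 5.96 * 4.62 = 27.5352
lambda_2 * g_2 = 5.56 * -2.28 = -12.6768
lambda_3 * g_3 = 0.81 * -1.58 = -1.2798
Total violation = 27.5352 + 12.6768 + 1.2798 = 41.4918


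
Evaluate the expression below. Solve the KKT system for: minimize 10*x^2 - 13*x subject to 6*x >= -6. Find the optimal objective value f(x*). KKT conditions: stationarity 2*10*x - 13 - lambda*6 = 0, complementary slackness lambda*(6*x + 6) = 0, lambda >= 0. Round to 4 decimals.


Step 1: Try lambda = 0 (constraint inactive).
Stationarity: 2*10*x - 13 = 0
x* = 13/(2*10) = 0.65
Check constraint: 6*0.65 = 3.9 >= -6 -- satisfied.
Step 2: Compute optimal value.
f(x*) = 10*0.65^2 - 13*0.65 = -4.225


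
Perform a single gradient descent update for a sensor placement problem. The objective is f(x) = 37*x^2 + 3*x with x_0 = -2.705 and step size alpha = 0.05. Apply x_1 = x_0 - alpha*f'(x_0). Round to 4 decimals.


We compute the gradient at x_0 and apply the update.
f'(x) = 74*x + 3
f'(-2.705) = 74*-2.705 + 3 = -197.17
x_1 = -2.705 - 0.05*-197.17 = 7.1535


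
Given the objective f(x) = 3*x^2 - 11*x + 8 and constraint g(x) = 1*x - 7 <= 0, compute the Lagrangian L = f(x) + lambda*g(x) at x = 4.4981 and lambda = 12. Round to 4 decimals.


Step 1: Evaluate f(x).
f(4.4981) = 3*4.4981^2 - 11*4.4981 + 8 = 19.2196
Step 2: Evaluate g(x).
g(4.4981) = 1*4.4981 - 7 = -2.5019
Step 3: Compute Lagrangian.
L = 19.2196 + 12*-2.5019 = -10.8032


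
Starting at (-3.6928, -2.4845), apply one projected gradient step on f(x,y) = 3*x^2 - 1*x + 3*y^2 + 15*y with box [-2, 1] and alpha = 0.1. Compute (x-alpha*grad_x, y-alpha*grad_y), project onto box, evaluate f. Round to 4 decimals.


Step 1: Compute gradient at (-3.6928, -2.4845).
grad_x = 2*3*-3.6928 - 1 = -23.1568
grad_y = 2*3*-2.4845 + 15 = 0.093
Step 2: Gradient step.
x_raw = -3.6928 - 0.1*-23.1568 = -1.3771
y_raw = -2.4845 - 0.1*0.093 = -2.4938
Step 3: Project onto [-2, 1].
x_proj = clip(-1.3771) = -1.3771
y_proj = clip(-2.4938) = -2.0
Step 4: Evaluate f.
f(-1.3771, -2.0) = -10.9335


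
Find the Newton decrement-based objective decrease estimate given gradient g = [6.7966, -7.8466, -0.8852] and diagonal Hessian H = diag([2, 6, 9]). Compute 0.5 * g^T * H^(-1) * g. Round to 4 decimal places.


Step 1: H is diagonal, so H^(-1) * g = [3.3983, -1.3078, -0.0984].
Step 2: g^T H^(-1) g = sum_i g_i^2 / H_ii
  = (6.7966)^2/2 + (-7.8466)^2/6 + (-0.8852)^2/9
  = 23.0969 + 10.2615 + 0.0871 = 33.4455
Step 3: Objective decrease = 0.5 * g^T H^(-1) g = 16.7227


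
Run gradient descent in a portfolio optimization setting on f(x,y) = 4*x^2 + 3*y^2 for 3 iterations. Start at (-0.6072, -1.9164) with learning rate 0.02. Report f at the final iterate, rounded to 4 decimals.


Gradient descent on f(x,y) = 4*x^2 + 3*y^2.
Starting point: (-0.6072, -1.9164), alpha = 0.02
Step 1: grad_x = 2*4*-0.6072 = -4.8576, grad_y = 2*3*-1.9164 = -11.4984
  x_1 = -0.6072 - 0.02*-4.8576 = -0.51
  y_1 = -1.9164 - 0.02*-11.4984 = -1.6864
Step 2: grad_x = 2*4*-0.51 = -4.0804, grad_y = 2*3*-1.6864 = -10.1186
  x_2 = -0.51 - 0.02*-4.0804 = -0.4284
  y_2 = -1.6864 - 0.02*-10.1186 = -1.4841
Step 3: grad_x = 2*4*-0.4284 = -3.4275, grad_y = 2*3*-1.4841 = -8.9044
  x_3 = -0.4284 - 0.02*-3.4275 = -0.3599
  y_3 = -1.4841 - 0.02*-8.9044 = -1.306
f(-0.3599, -1.306) = 4*(-0.3599)^2 + 3*(-1.306)^2 = 5.6348


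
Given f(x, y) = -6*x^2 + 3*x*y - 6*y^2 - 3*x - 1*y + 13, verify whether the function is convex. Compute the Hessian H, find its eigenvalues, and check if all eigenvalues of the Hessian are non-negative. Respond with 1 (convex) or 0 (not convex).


The Hessian of f(x,y) = -6*x^2 + 3*x*y - 6*y^2 - 3*x - 1*y + 13 is:
H = [[-12, 3], [3, -12]]
Trace = -12 - 12 = -24
Determinant = -12*-12 - (3)^2 = 135
Discriminant = (-24)^2 - 4*135 = 36.0
Eigenvalues: lambda_1 = -15.0, lambda_2 = -9.0
The function is not convex.

0


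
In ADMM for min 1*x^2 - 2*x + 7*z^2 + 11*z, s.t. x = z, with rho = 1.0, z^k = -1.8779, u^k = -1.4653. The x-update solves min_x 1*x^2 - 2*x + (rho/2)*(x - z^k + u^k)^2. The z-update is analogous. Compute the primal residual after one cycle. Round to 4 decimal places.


ADMM iteration with rho = 1.0, z^k = -1.8779, u^k = -1.4653
Step 1: x-update.
Minimize 1*x^2 - 2*x + (1.0/2)*(x + 1.8779 - 1.4653)^2
FOC: (2*1 + 1.0)*x = 2 + 1.0*(-1.8779 + 1.4653)
x^{k+1} = 0.5291
Step 2: z-update.
Minimize 7*z^2 + 11*z + (1.0/2)*(0.5291 - z - 1.4653)^2
FOC: (2*7 + 1.0)*z = -11 + 1.0*(0.5291 - 1.4653)
z^{k+1} = -0.7957
Step 3: u-update.
u^{k+1} = -1.4653 + 0.5291 + 0.7957 = -0.1404
Step 4: Primal residual = |0.5291 + 0.7957| = 1.3249


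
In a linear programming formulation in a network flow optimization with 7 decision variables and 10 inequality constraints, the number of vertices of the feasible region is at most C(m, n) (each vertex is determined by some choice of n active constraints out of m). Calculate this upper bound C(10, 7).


Each vertex corresponds to some choice of n active constraints out of m, so the number of vertices is at most C(m, n) = m! / (n!(m-n)!).
m = 10, n = 7
Numerator: 10 * 9 * 8 * 7 * 6 * 5 * 4
Denominator: 7! = 5040
C(10, 7) = 120


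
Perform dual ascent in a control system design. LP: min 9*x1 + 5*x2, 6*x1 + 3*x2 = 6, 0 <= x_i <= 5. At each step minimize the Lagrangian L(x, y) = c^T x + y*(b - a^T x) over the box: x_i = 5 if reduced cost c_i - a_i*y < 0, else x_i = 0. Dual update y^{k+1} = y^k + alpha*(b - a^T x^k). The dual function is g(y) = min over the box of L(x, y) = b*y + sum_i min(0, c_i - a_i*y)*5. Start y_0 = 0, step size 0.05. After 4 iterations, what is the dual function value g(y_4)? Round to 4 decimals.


Dual ascent for LP: min 9*x1 + 5*x2, 6*x1 + 3*x2 = 6, 0 <= x_i <= 5
Step 1: y^k = 0.0, reduced costs: (9.0, 5.0)
  x^k = (0.0, 0.0), subgradient = b - a^T x = 6.0
  y^{k+1} = 0.0 + 0.05*6.0 = 0.3
Step 2: y^k = 0.3, reduced costs: (7.2, 4.1)
  x^k = (0.0, 0.0), subgradient = b - a^T x = 6.0
  y^{k+1} = 0.3 + 0.05*6.0 = 0.6
Step 3: y^k = 0.6, reduced costs: (5.4, 3.2)
  x^k = (0.0, 0.0), subgradient = b - a^T x = 6.0
  y^{k+1} = 0.6 + 0.05*6.0 = 0.9
Step 4: y^k = 0.9, reduced costs: (3.6, 2.3)
  x^k = (0.0, 0.0), subgradient = b - a^T x = 6.0
  y^{k+1} = 0.9 + 0.05*6.0 = 1.2
Dual objective at y_4 = 1.2: reduced costs (1.8, 1.4), box minimizer x = (0.0, 0.0)
g(y_4) = b*y + (c1 - a1*y)*x1 + (c2 - a2*y)*x2 = 6*1.2 + 1.8*0.0 + 1.4*0.0 = 7.2 + 0.0 + 0.0 = 7.2


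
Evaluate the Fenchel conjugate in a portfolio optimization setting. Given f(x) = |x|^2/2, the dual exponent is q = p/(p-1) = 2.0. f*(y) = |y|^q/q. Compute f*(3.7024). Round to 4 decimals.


The conjugate exponent q satisfies 1/p + 1/q = 1.
p = 2, so q = 2/(2 - 1) = 2.0
|y|^q = 3.7024^2.0 = 13.7078
f*(3.7024) = 13.7078 / 2.0 = 6.8539


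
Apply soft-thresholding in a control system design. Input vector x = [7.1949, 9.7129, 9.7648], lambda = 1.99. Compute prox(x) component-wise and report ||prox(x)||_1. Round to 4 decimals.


Soft-thresholding with lambda = 1.99:
prox(7.1949) = sign(7.1949)*max(|7.1949| - 1.99, 0) = 5.2049
prox(9.7129) = sign(9.7129)*max(|9.7129| - 1.99, 0) = 7.7229
prox(9.7648) = sign(9.7648)*max(|9.7648| - 1.99, 0) = 7.7748
prox(x) = [5.2049, 7.7229, 7.7748]
||prox(x)||_1 = 5.2049 + 7.7229 + 7.7748 = 20.7026


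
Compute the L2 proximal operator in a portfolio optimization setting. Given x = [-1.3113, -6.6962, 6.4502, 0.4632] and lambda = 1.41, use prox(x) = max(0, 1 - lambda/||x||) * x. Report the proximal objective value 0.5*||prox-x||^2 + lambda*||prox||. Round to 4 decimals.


Step 1: Compute ||x||.
||x|| = 9.401
Step 2: Compute scaling factor.
scale = max(0, 1 - 1.41/9.401) = 0.85
Step 3: prox(x) = [-1.1146, -5.6919, 5.4828, 0.3937]
||prox(x)|| = 7.991
Step 4: Proximal objective.
0.5*||prox-x||^2 = 0.9941
lambda*||prox|| = 11.2673
Total = 12.2613


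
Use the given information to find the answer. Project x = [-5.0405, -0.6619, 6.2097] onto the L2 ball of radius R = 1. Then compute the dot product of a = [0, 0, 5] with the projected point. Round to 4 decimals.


Step 1: Compute ||x|| (intermediates to 6 decimals).
||x|| = sqrt((-5.0405)^2 + (-0.6619)^2 + 6.2097^2) = 8.02528
Step 2: Project.
Since ||x|| > R, scale = R/||x|| = 1/8.02528 = 0.124606, proj(x) = scale * x
proj(x) = [-0.628077, -0.082477, 0.773766]
Step 3: Dot product.
a^T * proj(x) = 0*(-0.628077) + 0*(-0.082477) + 5*0.773766 = 3.8688


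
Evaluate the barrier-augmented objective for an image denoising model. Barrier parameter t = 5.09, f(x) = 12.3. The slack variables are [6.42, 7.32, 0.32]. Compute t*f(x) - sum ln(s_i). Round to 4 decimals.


Step 1: Compute log-barrier.
ln values: [1.8594, 1.9906, -1.1394]
phi = -(1.8594 + 1.9906 - 1.1394) = -2.7106
Step 2: Compute augmented objective.
t*f(x) = 5.09*12.3 = 62.607
Total = 62.607 - 2.7106 = 59.8964


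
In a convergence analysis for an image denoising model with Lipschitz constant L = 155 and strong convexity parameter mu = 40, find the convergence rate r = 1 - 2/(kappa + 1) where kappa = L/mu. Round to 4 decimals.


Step 1: Compute the condition number.
kappa = L/mu = 155/40 = 3.875
Step 2: Compute the convergence rate.
r = 1 - 2/(kappa + 1) = 1 - 2*mu/(L + mu) = (L - mu)/(L + mu) = 115/195 = 0.5897


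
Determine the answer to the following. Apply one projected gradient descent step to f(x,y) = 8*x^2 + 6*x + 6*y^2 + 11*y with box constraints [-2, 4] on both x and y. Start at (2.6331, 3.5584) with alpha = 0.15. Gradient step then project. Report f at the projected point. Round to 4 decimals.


Step 1: Compute gradient at (2.6331, 3.5584).
grad_x = 2*8*2.6331 + 6 = 48.1296
grad_y = 2*6*3.5584 + 11 = 53.7008
Step 2: Gradient step.
x_raw = 2.6331 - 0.15*48.1296 = -4.5863
y_raw = 3.5584 - 0.15*53.7008 = -4.4967
Step 3: Project onto [-2, 4].
x_proj = clip(-4.5863) = -2.0
y_proj = clip(-4.4967) = -2.0
Step 4: Evaluate f.
f(-2.0, -2.0) = 22.0


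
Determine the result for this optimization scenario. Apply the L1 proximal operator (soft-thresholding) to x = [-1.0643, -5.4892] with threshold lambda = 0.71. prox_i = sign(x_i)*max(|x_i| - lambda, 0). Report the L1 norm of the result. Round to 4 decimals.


Soft-thresholding with lambda = 0.71:
prox(-1.0643) = sign(-1.0643)*max(|-1.0643| - 0.71, 0) = -0.3543
prox(-5.4892) = sign(-5.4892)*max(|-5.4892| - 0.71, 0) = -4.7792
prox(x) = [-0.3543, -4.7792]
||prox(x)||_1 = 0.3543 + 4.7792 = 5.1335


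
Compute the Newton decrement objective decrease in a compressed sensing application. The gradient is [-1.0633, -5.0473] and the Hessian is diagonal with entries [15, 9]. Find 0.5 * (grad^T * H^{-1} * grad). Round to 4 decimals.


Step 1: H is diagonal, so H^(-1) * g = [-0.0709, -0.5608].
Step 2: g^T H^(-1) g = sum_i g_i^2 / H_ii
  = (-1.0633)^2/15 + (-5.0473)^2/9
  = 0.0754 + 2.8306 = 2.906
Step 3: Objective decrease = 0.5 * g^T H^(-1) g = 1.453


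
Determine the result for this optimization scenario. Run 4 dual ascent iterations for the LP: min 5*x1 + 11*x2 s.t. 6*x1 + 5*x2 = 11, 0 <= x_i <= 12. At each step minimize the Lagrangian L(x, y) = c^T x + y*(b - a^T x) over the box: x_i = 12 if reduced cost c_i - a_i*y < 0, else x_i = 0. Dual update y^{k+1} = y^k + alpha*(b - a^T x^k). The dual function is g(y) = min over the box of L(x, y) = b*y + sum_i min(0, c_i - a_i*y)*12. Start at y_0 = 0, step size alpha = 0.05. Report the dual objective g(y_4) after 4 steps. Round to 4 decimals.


Dual ascent for LP: min 5*x1 + 11*x2, 6*x1 + 5*x2 = 11, 0 <= x_i <= 12
Step 1: y^k = 0.0, reduced costs: (5.0, 11.0)
  x^k = (0.0, 0.0), subgradient = b - a^T x = 11.0
  y^{k+1} = 0.0 + 0.05*11.0 = 0.55
Step 2: y^k = 0.55, reduced costs: (1.7, 8.25)
  x^k = (0.0, 0.0), subgradient = b - a^T x = 11.0
  y^{k+1} = 0.55 + 0.05*11.0 = 1.1
Step 3: y^k = 1.1, reduced costs: (-1.6, 5.5)
  x^k = (12.0, 0.0), subgradient = b - a^T x = -61.0
  y^{k+1} = 1.1 + 0.05*-61.0 = -1.95
Step 4: y^k = -1.95, reduced costs: (16.7, 20.75)
  x^k = (0.0, 0.0), subgradient = b - a^T x = 11.0
  y^{k+1} = -1.95 + 0.05*11.0 = -1.4
Dual objective at y_4 = -1.4: reduced costs (13.4, 18.0), box minimizer x = (0.0, 0.0)
g(y_4) = b*y + (c1 - a1*y)*x1 + (c2 - a2*y)*x2 = 11*(-1.4) + 13.4*0.0 + 18.0*0.0 = -15.4 + 0.0 + 0.0 = -15.4


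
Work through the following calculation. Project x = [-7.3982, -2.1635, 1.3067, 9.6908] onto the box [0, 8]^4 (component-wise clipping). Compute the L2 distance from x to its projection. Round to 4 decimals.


Project each component onto [0, 8].
clip(-7.3982) = 0.0, clip(-2.1635) = 0.0, clip(1.3067) = 1.3067, clip(9.6908) = 8.0
Projection = [0.0, 0.0, 1.3067, 8.0]
Squared diffs: [54.7334, 4.6807, 0.0, 2.8588]
Distance = sqrt(62.2729) = 7.8913


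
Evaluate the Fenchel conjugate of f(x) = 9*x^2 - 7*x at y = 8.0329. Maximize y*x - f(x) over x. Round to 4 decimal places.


f*(y) = sup_x {y*x - a*x^2 - b*x} = sup_x {(y-b)*x - a*x^2}
FOC: (y - b) - 2a*x = 0 => x* = (y - b)/(2a)
x* = (8.0329 + 7)/(2*9) = 0.8352
f*(8.0329) = (y-b)^2/(4a) = (8.0329 + 7)^2/(4*9)
= 225.9881/36 = 6.2774


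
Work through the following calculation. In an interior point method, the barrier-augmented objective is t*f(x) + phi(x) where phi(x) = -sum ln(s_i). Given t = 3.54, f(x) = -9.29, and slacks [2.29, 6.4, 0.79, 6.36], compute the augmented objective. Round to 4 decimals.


Step 1: Compute log-barrier.
ln values: [0.8286, 1.8563, -0.2357, 1.85]
phi = -(0.8286 + 1.8563 - 0.2357 + 1.85) = -4.2992
Step 2: Compute augmented objective.
t*f(x) = 3.54*-9.29 = -32.8866
Total = -32.8866 - 4.2992 = -37.1858


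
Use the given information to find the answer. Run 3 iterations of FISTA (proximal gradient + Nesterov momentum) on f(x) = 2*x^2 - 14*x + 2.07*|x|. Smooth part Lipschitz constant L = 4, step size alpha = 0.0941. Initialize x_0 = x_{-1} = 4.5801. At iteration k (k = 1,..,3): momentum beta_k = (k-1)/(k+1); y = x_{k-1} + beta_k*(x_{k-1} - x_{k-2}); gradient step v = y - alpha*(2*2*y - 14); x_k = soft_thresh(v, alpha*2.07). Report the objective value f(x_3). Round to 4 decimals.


FISTA on f(x) = 2*x^2 - 14*x + 2.07*|x|
L = 4, alpha = 0.0941
Iteration 1: beta = 0.0, y = 4.5801 + 0.0*(4.5801 - 4.5801) = 4.5801
  grad(y) = 4.3204, v = y - alpha*grad = 4.1736
  prox(v) = soft_thresh(4.1736, 0.1948) = 3.9788
Iteration 2: beta = 0.3333, y = 3.9788 + 0.3333*(3.9788 - 4.5801) = 3.7783
  grad(y) = 1.1133, v = y - alpha*grad = 3.6736
  prox(v) = soft_thresh(3.6736, 0.1948) = 3.4788
Iteration 3: beta = 0.5, y = 3.4788 + 0.5*(3.4788 - 3.9788) = 3.2288
  grad(y) = -1.0849, v = y - alpha*grad = 3.3309
  prox(v) = soft_thresh(3.3309, 0.1948) = 3.1361
f(x_3) = 2*3.1361^2 - 14*3.1361 + 2.07*|3.1361| = -17.7434


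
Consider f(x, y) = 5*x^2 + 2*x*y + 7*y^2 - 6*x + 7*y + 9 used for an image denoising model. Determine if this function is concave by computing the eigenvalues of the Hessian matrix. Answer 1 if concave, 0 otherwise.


The Hessian of f(x,y) = 5*x^2 + 2*x*y + 7*y^2 - 6*x + 7*y + 9 is:
H = [[10, 2], [2, 14]]
Trace = 10 + 14 = 24
Determinant = 10*14 - (2)^2 = 136
Discriminant = (24)^2 - 4*136 = 32.0
Eigenvalues: lambda_1 = 9.1716, lambda_2 = 14.8284
The function is not concave.

0


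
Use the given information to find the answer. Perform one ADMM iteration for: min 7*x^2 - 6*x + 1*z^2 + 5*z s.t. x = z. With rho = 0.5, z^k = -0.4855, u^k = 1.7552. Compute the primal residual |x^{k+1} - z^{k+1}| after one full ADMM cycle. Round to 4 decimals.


ADMM iteration with rho = 0.5, z^k = -0.4855, u^k = 1.7552
Step 1: x-update.
Minimize 7*x^2 - 6*x + (0.5/2)*(x + 0.4855 + 1.7552)^2
FOC: (2*7 + 0.5)*x = 6 + 0.5*(-0.4855 - 1.7552)
x^{k+1} = 0.3365
Step 2: z-update.
Minimize 1*z^2 + 5*z + (0.5/2)*(0.3365 - z + 1.7552)^2
FOC: (2*1 + 0.5)*z = -5 + 0.5*(0.3365 + 1.7552)
z^{k+1} = -1.5817
Step 3: u-update.
u^{k+1} = 1.7552 + 0.3365 + 1.5817 = 3.6734
Step 4: Primal residual = |0.3365 + 1.5817| = 1.9182


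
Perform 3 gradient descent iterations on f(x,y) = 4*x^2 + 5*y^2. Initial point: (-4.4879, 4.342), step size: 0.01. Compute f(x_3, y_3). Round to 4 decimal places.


Gradient descent on f(x,y) = 4*x^2 + 5*y^2.
Starting point: (-4.4879, 4.342), alpha = 0.01
Step 1: grad_x = 2*4*-4.4879 = -35.9032, grad_y = 2*5*4.342 = 43.42
  x_1 = -4.4879 - 0.01*-35.9032 = -4.1289
  y_1 = 4.342 - 0.01*43.42 = 3.9078
Step 2: grad_x = 2*4*-4.1289 = -33.0309, grad_y = 2*5*3.9078 = 39.078
  x_2 = -4.1289 - 0.01*-33.0309 = -3.7986
  y_2 = 3.9078 - 0.01*39.078 = 3.517
Step 3: grad_x = 2*4*-3.7986 = -30.3885, grad_y = 2*5*3.517 = 35.1702
  x_3 = -3.7986 - 0.01*-30.3885 = -3.4947
  y_3 = 3.517 - 0.01*35.1702 = 3.1653
f(-3.4947, 3.1653) = 4*(-3.4947)^2 + 5*3.1653^2 = 98.9472


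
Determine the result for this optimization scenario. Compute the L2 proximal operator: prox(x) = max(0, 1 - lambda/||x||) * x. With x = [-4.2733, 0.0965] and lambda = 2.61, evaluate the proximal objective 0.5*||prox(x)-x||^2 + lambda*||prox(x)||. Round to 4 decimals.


Step 1: Compute ||x||.
||x|| = 4.2744
Step 2: Compute scaling factor.
scale = max(0, 1 - 2.61/4.2744) = 0.3894
Step 3: prox(x) = [-1.664, 0.0376]
||prox(x)|| = 1.6644
Step 4: Proximal objective.
0.5*||prox-x||^2 = 3.4061
lambda*||prox|| = 4.3441
Total = 7.7501


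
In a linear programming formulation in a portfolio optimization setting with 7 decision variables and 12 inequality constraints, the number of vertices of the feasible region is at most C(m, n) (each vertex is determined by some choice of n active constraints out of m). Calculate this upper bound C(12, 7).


Each vertex corresponds to some choice of n active constraints out of m, so the number of vertices is at most C(m, n) = m! / (n!(m-n)!).
m = 12, n = 7
Numerator: 12 * 11 * 10 * 9 * 8 * 7 * 6
Denominator: 7! = 5040
C(12, 7) = 792


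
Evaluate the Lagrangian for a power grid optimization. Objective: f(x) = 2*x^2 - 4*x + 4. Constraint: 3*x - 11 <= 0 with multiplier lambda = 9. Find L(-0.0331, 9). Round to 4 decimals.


Step 1: Evaluate f(x).
f(-0.0331) = 2*(-0.0331)^2 - 4*(-0.0331) + 4 = 4.1346
Step 2: Evaluate g(x).
g(-0.0331) = 3*-0.0331 - 11 = -11.0993
Step 3: Compute Lagrangian.
L = 4.1346 + 9*-11.0993 = -95.7591


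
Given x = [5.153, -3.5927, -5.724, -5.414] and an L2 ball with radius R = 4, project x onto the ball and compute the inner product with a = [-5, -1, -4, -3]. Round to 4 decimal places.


Step 1: Compute ||x|| (intermediates to 6 decimals).
||x|| = sqrt(5.153^2 + (-3.5927)^2 + (-5.724)^2 + (-5.414)^2) = 10.076531
Step 2: Project.
Since ||x|| > R, scale = R/||x|| = 4/10.076531 = 0.396962, proj(x) = scale * x
proj(x) = [2.045545, -1.426165, -2.27221, -2.149152]
Step 3: Dot product.
a^T * proj(x) = -5*2.045545 - 1*(-1.426165) - 4*(-2.27221) - 3*(-2.149152) = 6.7347


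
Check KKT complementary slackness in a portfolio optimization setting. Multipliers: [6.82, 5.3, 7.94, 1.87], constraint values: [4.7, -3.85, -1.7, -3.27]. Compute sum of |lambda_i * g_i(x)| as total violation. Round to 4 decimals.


KKT complementary slackness check:
lambda_1 * g_1 = 6.82 * 4.7 = 32.054
lambda_2 * g_2 = 5.3 * -3.85 = -20.405
lambda_3 * g_3 = 7.94 * -1.7 = -13.498
lambda_4 * g_4 = 1.87 * -3.27 = -6.1149
Total violation = 32.054 + 20.405 + 13.498 + 6.1149 = 72.0719


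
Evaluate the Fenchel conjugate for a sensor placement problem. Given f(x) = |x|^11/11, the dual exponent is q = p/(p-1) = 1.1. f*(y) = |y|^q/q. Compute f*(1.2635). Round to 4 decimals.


The conjugate exponent q satisfies 1/p + 1/q = 1.
p = 11, so q = 11/(11 - 1) = 1.1
|y|^q = 1.2635^1.1 = 1.2934
f*(1.2635) = 1.2934 / 1.1 = 1.1758


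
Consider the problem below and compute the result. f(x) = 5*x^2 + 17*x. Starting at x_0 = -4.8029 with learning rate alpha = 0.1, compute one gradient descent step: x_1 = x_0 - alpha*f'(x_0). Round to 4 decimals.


We compute the gradient at x_0 and apply the update.
f'(x) = 10*x + 17
f'(-4.8029) = 10*-4.8029 + 17 = -31.029
x_1 = -4.8029 - 0.1*-31.029 = -1.7


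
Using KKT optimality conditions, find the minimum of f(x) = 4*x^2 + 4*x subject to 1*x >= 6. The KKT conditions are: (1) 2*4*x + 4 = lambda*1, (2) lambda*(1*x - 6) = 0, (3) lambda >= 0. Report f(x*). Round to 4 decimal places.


Step 1: Try lambda = 0 (constraint inactive).
x_unc = -4/(2*4) = -0.5
Check: 1*-0.5 = -0.5 < 6 -- violated!
Step 2: Constraint must be active: 1*x = 6
x* = 6/1 = 6.0
lambda = (2*4*6.0 + 4)/1 = 52.0
Step 3: Compute optimal value.
f(x*) = 4*6.0^2 + 4*6.0 = 168.0


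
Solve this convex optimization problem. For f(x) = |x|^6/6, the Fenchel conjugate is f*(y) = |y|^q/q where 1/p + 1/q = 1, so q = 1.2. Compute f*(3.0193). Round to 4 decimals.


The conjugate exponent q satisfies 1/p + 1/q = 1.
p = 6, so q = 6/(6 - 1) = 1.2
|y|^q = 3.0193^1.2 = 3.7661
f*(3.0193) = 3.7661 / 1.2 = 3.1384


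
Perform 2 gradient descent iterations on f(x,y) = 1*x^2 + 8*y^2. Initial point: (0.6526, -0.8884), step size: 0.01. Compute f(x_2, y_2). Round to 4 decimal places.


Gradient descent on f(x,y) = 1*x^2 + 8*y^2.
Starting point: (0.6526, -0.8884), alpha = 0.01
Step 1: grad_x = 2*1*0.6526 = 1.3052, grad_y = 2*8*-0.8884 = -14.2144
  x_1 = 0.6526 - 0.01*1.3052 = 0.6395
  y_1 = -0.8884 - 0.01*-14.2144 = -0.7463
Step 2: grad_x = 2*1*0.6395 = 1.2791, grad_y = 2*8*-0.7463 = -11.9401
  x_2 = 0.6395 - 0.01*1.2791 = 0.6268
  y_2 = -0.7463 - 0.01*-11.9401 = -0.6269
f(0.6268, -0.6269) = 1*0.6268^2 + 8*(-0.6269)^2 = 3.5364


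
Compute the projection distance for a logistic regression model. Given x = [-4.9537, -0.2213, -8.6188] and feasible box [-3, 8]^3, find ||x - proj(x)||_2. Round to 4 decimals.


Project each component onto [-3, 8].
clip(-4.9537) = -3.0, clip(-0.2213) = -0.2213, clip(-8.6188) = -3.0
Projection = [-3.0, -0.2213, -3.0]
Squared diffs: [3.8169, 0.0, 31.5709]
Distance = sqrt(35.3878) = 5.9488


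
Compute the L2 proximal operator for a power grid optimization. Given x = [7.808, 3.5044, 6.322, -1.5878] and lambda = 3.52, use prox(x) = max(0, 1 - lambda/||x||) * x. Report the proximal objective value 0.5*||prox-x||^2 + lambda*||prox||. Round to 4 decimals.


Step 1: Compute ||x||.
||x|| = 10.758
Step 2: Compute scaling factor.
scale = max(0, 1 - 3.52/10.758) = 0.6728
Step 3: prox(x) = [5.2532, 2.3578, 4.2535, -1.0683]
||prox(x)|| = 7.238
Step 4: Proximal objective.
0.5*||prox-x||^2 = 6.1952
lambda*||prox|| = 25.4778
Total = 31.6729


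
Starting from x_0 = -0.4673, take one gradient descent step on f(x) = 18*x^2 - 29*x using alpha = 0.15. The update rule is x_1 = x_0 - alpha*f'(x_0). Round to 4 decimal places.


We compute the gradient at x_0 and apply the update.
f'(x) = 36*x - 29
f'(-0.4673) = 36*-0.4673 - 29 = -45.8228
x_1 = -0.4673 - 0.15*-45.8228 = 6.4061


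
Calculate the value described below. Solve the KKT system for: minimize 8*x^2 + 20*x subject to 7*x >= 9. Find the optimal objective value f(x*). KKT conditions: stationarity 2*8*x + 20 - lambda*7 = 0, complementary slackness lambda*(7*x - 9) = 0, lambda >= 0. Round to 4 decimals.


Step 1: Try lambda = 0 (constraint inactive).
x_unc = -20/(2*8) = -1.25
Check: 7*-1.25 = -8.75 < 9 -- violated!
Step 2: Constraint must be active: 7*x = 9
x* = 9/7 = 1.2857 (rounded; the exact value 9/7 is used below)
lambda = (2*8*(9/7) + 20)/7 = 5.7959
Step 3: Compute optimal value.
f(x*) = 8*(9/7)^2 + 20*(9/7) = 38.9388


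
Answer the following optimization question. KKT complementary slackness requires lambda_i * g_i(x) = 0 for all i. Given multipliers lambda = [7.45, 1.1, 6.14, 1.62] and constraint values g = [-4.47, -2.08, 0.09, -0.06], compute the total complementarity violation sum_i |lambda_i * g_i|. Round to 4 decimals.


KKT complementary slackness check:
lambda_1 * g_1 = 7.45 * -4.47 = -33.3015
lambda_2 * g_2 = 1.1 * -2.08 = -2.288
lambda_3 * g_3 = 6.14 * 0.09 = 0.5526
lambda_4 * g_4 = 1.62 * -0.06 = -0.0972
Total violation = 33.3015 + 2.288 + 0.5526 + 0.0972 = 36.2393


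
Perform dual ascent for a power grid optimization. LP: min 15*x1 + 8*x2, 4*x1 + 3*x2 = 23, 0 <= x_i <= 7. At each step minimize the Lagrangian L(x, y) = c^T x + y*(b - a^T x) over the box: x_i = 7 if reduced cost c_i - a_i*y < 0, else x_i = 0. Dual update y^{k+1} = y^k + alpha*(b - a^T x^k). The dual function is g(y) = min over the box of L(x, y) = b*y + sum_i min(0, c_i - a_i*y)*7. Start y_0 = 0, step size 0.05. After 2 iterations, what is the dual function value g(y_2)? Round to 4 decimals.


Dual ascent for LP: min 15*x1 + 8*x2, 4*x1 + 3*x2 = 23, 0 <= x_i <= 7
Step 1: y^k = 0.0, reduced costs: (15.0, 8.0)
  x^k = (0.0, 0.0), subgradient = b - a^T x = 23.0
  y^{k+1} = 0.0 + 0.05*23.0 = 1.15
Step 2: y^k = 1.15, reduced costs: (10.4, 4.55)
  x^k = (0.0, 0.0), subgradient = b - a^T x = 23.0
  y^{k+1} = 1.15 + 0.05*23.0 = 2.3
Dual objective at y_2 = 2.3: reduced costs (5.8, 1.1), box minimizer x = (0.0, 0.0)
g(y_2) = b*y + (c1 - a1*y)*x1 + (c2 - a2*y)*x2 = 23*2.3 + 5.8*0.0 + 1.1*0.0 = 52.9 + 0.0 + 0.0 = 52.9


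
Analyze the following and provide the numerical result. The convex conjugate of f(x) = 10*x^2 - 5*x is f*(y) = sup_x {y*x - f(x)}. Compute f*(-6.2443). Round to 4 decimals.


f*(y) = sup_x {y*x - a*x^2 - b*x} = sup_x {(y-b)*x - a*x^2}
FOC: (y - b) - 2a*x = 0 => x* = (y - b)/(2a)
x* = (-6.2443 + 5)/(2*10) = -0.0622
f*(-6.2443) = (y-b)^2/(4a) = (-6.2443 + 5)^2/(4*10)
= 1.5483/40 = 0.0387


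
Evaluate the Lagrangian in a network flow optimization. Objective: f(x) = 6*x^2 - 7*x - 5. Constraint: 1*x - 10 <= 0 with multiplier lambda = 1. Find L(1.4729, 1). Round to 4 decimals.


Step 1: Evaluate f(x).
f(1.4729) = 6*1.4729^2 - 7*1.4729 - 5 = -2.2937
Step 2: Evaluate g(x).
g(1.4729) = 1*1.4729 - 10 = -8.5271
Step 3: Compute Lagrangian.
L = -2.2937 + 1*-8.5271 = -10.8208


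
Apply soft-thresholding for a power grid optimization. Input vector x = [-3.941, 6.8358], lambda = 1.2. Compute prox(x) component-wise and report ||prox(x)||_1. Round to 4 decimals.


Soft-thresholding with lambda = 1.2:
prox(-3.941) = sign(-3.941)*max(|-3.941| - 1.2, 0) = -2.741
prox(6.8358) = sign(6.8358)*max(|6.8358| - 1.2, 0) = 5.6358
prox(x) = [-2.741, 5.6358]
||prox(x)||_1 = 2.741 + 5.6358 = 8.3768


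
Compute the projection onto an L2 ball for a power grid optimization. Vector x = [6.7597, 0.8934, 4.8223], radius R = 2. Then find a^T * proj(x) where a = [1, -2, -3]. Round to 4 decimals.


Step 1: Compute ||x|| (intermediates to 6 decimals).
||x|| = sqrt(6.7597^2 + 0.8934^2 + 4.8223^2) = 8.351424
Step 2: Project.
Since ||x|| > R, scale = R/||x|| = 2/8.351424 = 0.23948, proj(x) = scale * x
proj(x) = [1.618813, 0.213951, 1.154844]
Step 3: Dot product.
a^T * proj(x) = 1*1.618813 - 2*0.213951 - 3*1.154844 = -2.2736


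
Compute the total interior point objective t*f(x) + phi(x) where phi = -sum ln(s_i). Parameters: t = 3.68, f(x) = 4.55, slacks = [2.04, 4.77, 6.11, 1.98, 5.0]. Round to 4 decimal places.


Step 1: Compute log-barrier.
ln values: [0.7129, 1.5623, 1.8099, 0.6831, 1.6094]
phi = -(0.7129 + 1.5623 + 1.8099 + 0.6831 + 1.6094) = -6.3778
Step 2: Compute augmented objective.
t*f(x) = 3.68*4.55 = 16.744
Total = 16.744 - 6.3778 = 10.3662


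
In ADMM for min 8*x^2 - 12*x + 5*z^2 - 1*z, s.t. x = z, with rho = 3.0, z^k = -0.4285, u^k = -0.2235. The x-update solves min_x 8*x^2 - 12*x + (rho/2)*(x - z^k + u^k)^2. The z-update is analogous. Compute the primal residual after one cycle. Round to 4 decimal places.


ADMM iteration with rho = 3.0, z^k = -0.4285, u^k = -0.2235
Step 1: x-update.
Minimize 8*x^2 - 12*x + (3.0/2)*(x + 0.4285 - 0.2235)^2
FOC: (2*8 + 3.0)*x = 12 + 3.0*(-0.4285 + 0.2235)
x^{k+1} = 0.5992
Step 2: z-update.
Minimize 5*z^2 - 1*z + (3.0/2)*(0.5992 - z - 0.2235)^2
FOC: (2*5 + 3.0)*z = 1 + 3.0*(0.5992 - 0.2235)
z^{k+1} = 0.1636
Step 3: u-update.
u^{k+1} = -0.2235 + 0.5992 - 0.1636 = 0.2121
Step 4: Primal residual = |0.5992 - 0.1636| = 0.4356


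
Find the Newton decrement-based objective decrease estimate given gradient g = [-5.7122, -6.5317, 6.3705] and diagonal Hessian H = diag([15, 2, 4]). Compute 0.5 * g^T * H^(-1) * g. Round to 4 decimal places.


Step 1: H is diagonal, so H^(-1) * g = [-0.3808, -3.2659, 1.5926].
Step 2: g^T H^(-1) g = sum_i g_i^2 / H_ii
  = (-5.7122)^2/15 + (-6.5317)^2/2 + (6.3705)^2/4
  = 2.1753 + 21.3316 + 10.1458 = 33.6527
Step 3: Objective decrease = 0.5 * g^T H^(-1) g = 16.8263


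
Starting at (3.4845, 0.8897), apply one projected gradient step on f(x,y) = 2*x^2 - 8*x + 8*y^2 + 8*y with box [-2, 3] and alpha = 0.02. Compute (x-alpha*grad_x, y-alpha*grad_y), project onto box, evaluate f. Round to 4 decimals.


Step 1: Compute gradient at (3.4845, 0.8897).
grad_x = 2*2*3.4845 - 8 = 5.938
grad_y = 2*8*0.8897 + 8 = 22.2352
Step 2: Gradient step.
x_raw = 3.4845 - 0.02*5.938 = 3.3657
y_raw = 0.8897 - 0.02*22.2352 = 0.445
Step 3: Project onto [-2, 3].
x_proj = clip(3.3657) = 3.0
y_proj = clip(0.445) = 0.445
Step 4: Evaluate f.
f(3.0, 0.445) = -0.8559


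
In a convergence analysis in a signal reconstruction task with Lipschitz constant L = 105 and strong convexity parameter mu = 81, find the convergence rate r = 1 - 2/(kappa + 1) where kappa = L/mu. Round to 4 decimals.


Step 1: Compute the condition number.
kappa = L/mu = 105/81 = 1.2963
Step 2: Compute the convergence rate.
r = 1 - 2/(kappa + 1) = 1 - 2*mu/(L + mu) = (L - mu)/(L + mu) = 24/186 = 0.129


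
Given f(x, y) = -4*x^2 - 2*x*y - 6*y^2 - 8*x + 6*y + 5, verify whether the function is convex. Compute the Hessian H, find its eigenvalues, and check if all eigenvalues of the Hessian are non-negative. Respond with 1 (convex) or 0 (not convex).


The Hessian of f(x,y) = -4*x^2 - 2*x*y - 6*y^2 - 8*x + 6*y + 5 is:
H = [[-8, -2], [-2, -12]]
Trace = -8 - 12 = -20
Determinant = -8*-12 - (-2)^2 = 92
Discriminant = (-20)^2 - 4*92 = 32.0
Eigenvalues: lambda_1 = -12.8284, lambda_2 = -7.1716
The function is not convex.

0


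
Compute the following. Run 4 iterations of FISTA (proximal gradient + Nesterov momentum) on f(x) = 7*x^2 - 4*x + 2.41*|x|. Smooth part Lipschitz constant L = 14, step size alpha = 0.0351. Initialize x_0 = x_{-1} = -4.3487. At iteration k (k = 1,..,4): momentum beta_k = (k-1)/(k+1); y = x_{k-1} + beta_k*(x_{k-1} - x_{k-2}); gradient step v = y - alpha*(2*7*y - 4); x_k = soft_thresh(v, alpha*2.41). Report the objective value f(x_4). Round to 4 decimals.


FISTA on f(x) = 7*x^2 - 4*x + 2.41*|x|
L = 14, alpha = 0.0351
Iteration 1: beta = 0.0, y = -4.3487 + 0.0*(-4.3487 + 4.3487) = -4.3487
  grad(y) = -64.8818, v = y - alpha*grad = -2.0713
  prox(v) = soft_thresh(-2.0713, 0.0846) = -1.9868
Iteration 2: beta = 0.3333, y = -1.9868 + 0.3333*(-1.9868 + 4.3487) = -1.1994
  grad(y) = -20.7922, v = y - alpha*grad = -0.4696
  prox(v) = soft_thresh(-0.4696, 0.0846) = -0.385
Iteration 3: beta = 0.5, y = -0.385 + 0.5*(-0.385 + 1.9868) = 0.4158
  grad(y) = 1.8213, v = y - alpha*grad = 0.3519
  prox(v) = soft_thresh(0.3519, 0.0846) = 0.2673
Iteration 4: beta = 0.6, y = 0.2673 + 0.6*(0.2673 + 0.385) = 0.6587
  grad(y) = 5.2217, v = y - alpha*grad = 0.4754
  prox(v) = soft_thresh(0.4754, 0.0846) = 0.3908
f(x_4) = 7*0.3908^2 - 4*0.3908 + 2.41*|0.3908| = 0.4478


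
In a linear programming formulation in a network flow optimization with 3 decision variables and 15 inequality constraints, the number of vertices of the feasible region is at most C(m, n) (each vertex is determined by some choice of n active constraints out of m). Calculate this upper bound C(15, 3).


Each vertex corresponds to some choice of n active constraints out of m, so the number of vertices is at most C(m, n) = m! / (n!(m-n)!).
m = 15, n = 3
Numerator: 15 * 14 * 13
Denominator: 3! = 6
C(15, 3) = 455


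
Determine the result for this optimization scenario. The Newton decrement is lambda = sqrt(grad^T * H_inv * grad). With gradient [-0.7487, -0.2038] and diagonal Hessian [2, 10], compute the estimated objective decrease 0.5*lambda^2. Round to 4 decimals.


Step 1: H is diagonal, so H^(-1) * g = [-0.3744, -0.0204].
Step 2: g^T H^(-1) g = sum_i g_i^2 / H_ii
  = (-0.7487)^2/2 + (-0.2038)^2/10
  = 0.2803 + 0.0042 = 0.2844
Step 3: Objective decrease = 0.5 * g^T H^(-1) g = 0.1422


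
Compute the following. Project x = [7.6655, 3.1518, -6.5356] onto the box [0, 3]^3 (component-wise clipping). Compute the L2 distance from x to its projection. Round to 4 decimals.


Project each component onto [0, 3].
clip(7.6655) = 3.0, clip(3.1518) = 3.0, clip(-6.5356) = 0.0
Projection = [3.0, 3.0, 0.0]
Squared diffs: [21.7669, 0.023, 42.7141]
Distance = sqrt(64.504) = 8.0314


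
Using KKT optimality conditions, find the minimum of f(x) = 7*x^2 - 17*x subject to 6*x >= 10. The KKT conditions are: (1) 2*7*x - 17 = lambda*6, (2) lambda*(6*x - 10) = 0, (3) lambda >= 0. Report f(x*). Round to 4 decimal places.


Step 1: Try lambda = 0 (constraint inactive).
x_unc = 17/(2*7) = 1.2143
Check: 6*1.2143 = 7.2858 < 10 -- violated!
Step 2: Constraint must be active: 6*x = 10
x* = 10/6 = 5/3 = 1.6667 (rounded; the exact value 5/3 is used below)
lambda = (2*7*(5/3) - 17)/6 = 1.0556
Step 3: Compute optimal value.
f(x*) = 7*(5/3)^2 - 17*(5/3) = -8.8889


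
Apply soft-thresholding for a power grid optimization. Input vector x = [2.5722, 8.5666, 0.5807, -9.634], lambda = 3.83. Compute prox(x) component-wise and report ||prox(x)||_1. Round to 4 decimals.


Soft-thresholding with lambda = 3.83:
prox(2.5722) = sign(2.5722)*max(|2.5722| - 3.83, 0) = 0.0
prox(8.5666) = sign(8.5666)*max(|8.5666| - 3.83, 0) = 4.7366
prox(0.5807) = sign(0.5807)*max(|0.5807| - 3.83, 0) = 0.0
prox(-9.634) = sign(-9.634)*max(|-9.634| - 3.83, 0) = -5.804
prox(x) = [0.0, 4.7366, 0.0, -5.804]
||prox(x)||_1 = 0.0 + 4.7366 + 0.0 + 5.804 = 10.5406


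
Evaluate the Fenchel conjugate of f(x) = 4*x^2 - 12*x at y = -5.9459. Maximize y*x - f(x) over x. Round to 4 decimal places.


f*(y) = sup_x {y*x - a*x^2 - b*x} = sup_x {(y-b)*x - a*x^2}
FOC: (y - b) - 2a*x = 0 => x* = (y - b)/(2a)
x* = (-5.9459 + 12)/(2*4) = 0.7568
f*(-5.9459) = (y-b)^2/(4a) = (-5.9459 + 12)^2/(4*4)
= 36.6521/16 = 2.2908


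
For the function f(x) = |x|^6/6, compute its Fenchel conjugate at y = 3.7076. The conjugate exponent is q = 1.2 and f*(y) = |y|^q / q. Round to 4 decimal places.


The conjugate exponent q satisfies 1/p + 1/q = 1.
p = 6, so q = 6/(6 - 1) = 1.2
|y|^q = 3.7076^1.2 = 4.8185
f*(3.7076) = 4.8185 / 1.2 = 4.0154


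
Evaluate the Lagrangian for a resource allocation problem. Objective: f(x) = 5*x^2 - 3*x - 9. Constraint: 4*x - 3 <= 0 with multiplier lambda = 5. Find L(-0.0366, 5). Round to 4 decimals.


Step 1: Evaluate f(x).
f(-0.0366) = 5*(-0.0366)^2 - 3*(-0.0366) - 9 = -8.8835
Step 2: Evaluate g(x).
g(-0.0366) = 4*-0.0366 - 3 = -3.1464
Step 3: Compute Lagrangian.
L = -8.8835 + 5*-3.1464 = -24.6155


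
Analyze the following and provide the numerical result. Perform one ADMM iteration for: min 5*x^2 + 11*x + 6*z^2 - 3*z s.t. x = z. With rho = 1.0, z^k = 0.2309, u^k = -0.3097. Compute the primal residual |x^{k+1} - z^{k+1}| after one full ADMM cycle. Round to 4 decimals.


ADMM iteration with rho = 1.0, z^k = 0.2309, u^k = -0.3097
Step 1: x-update.
Minimize 5*x^2 + 11*x + (1.0/2)*(x - 0.2309 - 0.3097)^2
FOC: (2*5 + 1.0)*x = -11 + 1.0*(0.2309 + 0.3097)
x^{k+1} = -0.9509
Step 2: z-update.
Minimize 6*z^2 - 3*z + (1.0/2)*(-0.9509 - z - 0.3097)^2
FOC: (2*6 + 1.0)*z = 3 + 1.0*(-0.9509 - 0.3097)
z^{k+1} = 0.1338
Step 3: u-update.
u^{k+1} = -0.3097 - 0.9509 - 0.1338 = -1.3944
Step 4: Primal residual = |-0.9509 - 0.1338| = 1.0847


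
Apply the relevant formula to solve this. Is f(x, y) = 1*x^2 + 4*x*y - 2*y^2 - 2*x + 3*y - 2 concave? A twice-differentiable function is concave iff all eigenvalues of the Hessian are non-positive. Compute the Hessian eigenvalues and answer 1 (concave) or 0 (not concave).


The Hessian of f(x,y) = 1*x^2 + 4*x*y - 2*y^2 - 2*x + 3*y - 2 is:
H = [[2, 4], [4, -4]]
Trace = 2 - 4 = -2
Determinant = 2*-4 - (4)^2 = -24
Discriminant = (-2)^2 - 4*-24 = 100.0
Eigenvalues: lambda_1 = -6.0, lambda_2 = 4.0
The function is not concave.

0


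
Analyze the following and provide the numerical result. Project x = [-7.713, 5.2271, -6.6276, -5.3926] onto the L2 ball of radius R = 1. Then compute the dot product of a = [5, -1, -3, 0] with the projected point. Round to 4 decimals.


Step 1: Compute ||x|| (intermediates to 6 decimals).
||x|| = sqrt((-7.713)^2 + 5.2271^2 + (-6.6276)^2 + (-5.3926)^2) = 12.641921
Step 2: Project.
Since ||x|| > R, scale = R/||x|| = 1/12.641921 = 0.079102, proj(x) = scale * x
proj(x) = [-0.610114, 0.413474, -0.524256, -0.426565]
Step 3: Dot product.
a^T * proj(x) = 5*(-0.610114) - 1*0.413474 - 3*(-0.524256) + 0*(-0.426565) = -1.8913


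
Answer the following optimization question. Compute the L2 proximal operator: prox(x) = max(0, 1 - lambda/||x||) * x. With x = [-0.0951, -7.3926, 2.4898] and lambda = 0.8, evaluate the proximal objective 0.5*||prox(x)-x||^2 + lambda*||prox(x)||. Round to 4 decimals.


Step 1: Compute ||x||.
||x|| = 7.8012
Step 2: Compute scaling factor.
scale = max(0, 1 - 0.8/7.8012) = 0.8975
Step 3: prox(x) = [-0.0853, -6.6345, 2.2345]
||prox(x)|| = 7.0012
Step 4: Proximal objective.
0.5*||prox-x||^2 = 0.32
lambda*||prox|| = 5.601
Total = 5.921


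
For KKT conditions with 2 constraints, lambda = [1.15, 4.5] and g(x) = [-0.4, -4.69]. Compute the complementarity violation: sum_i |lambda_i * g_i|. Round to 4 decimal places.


KKT complementary slackness check:
lambda_1 * g_1 = 1.15 * -0.4 = -0.46
lambda_2 * g_2 = 4.5 * -4.69 = -21.105
Total violation = 0.46 + 21.105 = 21.565


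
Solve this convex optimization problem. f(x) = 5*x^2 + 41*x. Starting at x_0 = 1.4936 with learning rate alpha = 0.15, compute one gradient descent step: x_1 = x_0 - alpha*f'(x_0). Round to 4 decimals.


We compute the gradient at x_0 and apply the update.
f'(x) = 10*x + 41
f'(1.4936) = 10*1.4936 + 41 = 55.936
x_1 = 1.4936 - 0.15*55.936 = -6.8968


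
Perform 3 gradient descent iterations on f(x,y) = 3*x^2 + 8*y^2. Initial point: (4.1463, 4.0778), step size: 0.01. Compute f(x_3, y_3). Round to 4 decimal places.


Gradient descent on f(x,y) = 3*x^2 + 8*y^2.
Starting point: (4.1463, 4.0778), alpha = 0.01
Step 1: grad_x = 2*3*4.1463 = 24.8778, grad_y = 2*8*4.0778 = 65.2448
  x_1 = 4.1463 - 0.01*24.8778 = 3.8975
  y_1 = 4.0778 - 0.01*65.2448 = 3.4254
Step 2: grad_x = 2*3*3.8975 = 23.3851, grad_y = 2*8*3.4254 = 54.8056
  x_2 = 3.8975 - 0.01*23.3851 = 3.6637
  y_2 = 3.4254 - 0.01*54.8056 = 2.8773
Step 3: grad_x = 2*3*3.6637 = 21.982, grad_y = 2*8*2.8773 = 46.0367
  x_3 = 3.6637 - 0.01*21.982 = 3.4439
  y_3 = 2.8773 - 0.01*46.0367 = 2.4169
f(3.4439, 2.4169) = 3*3.4439^2 + 8*2.4169^2 = 82.3127


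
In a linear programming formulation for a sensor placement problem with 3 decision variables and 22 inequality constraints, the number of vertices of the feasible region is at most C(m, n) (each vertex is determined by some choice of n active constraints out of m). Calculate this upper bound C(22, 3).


Each vertex corresponds to some choice of n active constraints out of m, so the number of vertices is at most C(m, n) = m! / (n!(m-n)!).
m = 22, n = 3
Numerator: 22 * 21 * 20
Denominator: 3! = 6
C(22, 3) = 1540


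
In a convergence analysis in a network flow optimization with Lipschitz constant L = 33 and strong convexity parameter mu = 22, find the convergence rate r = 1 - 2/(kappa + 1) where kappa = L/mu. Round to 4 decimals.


Step 1: Compute the condition number.
kappa = L/mu = 33/22 = 1.5
Step 2: Compute the convergence rate.
r = 1 - 2/(kappa + 1) = 1 - 2*mu/(L + mu) = (L - mu)/(L + mu) = 11/55 = 0.2


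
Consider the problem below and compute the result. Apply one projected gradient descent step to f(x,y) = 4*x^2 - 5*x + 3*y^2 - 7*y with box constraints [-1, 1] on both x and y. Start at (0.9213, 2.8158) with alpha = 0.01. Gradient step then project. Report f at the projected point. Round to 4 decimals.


Step 1: Compute gradient at (0.9213, 2.8158).
grad_x = 2*4*0.9213 - 5 = 2.3704
grad_y = 2*3*2.8158 - 7 = 9.8948
Step 2: Gradient step.
x_raw = 0.9213 - 0.01*2.3704 = 0.8976
y_raw = 2.8158 - 0.01*9.8948 = 2.7169
Step 3: Project onto [-1, 1].
x_proj = clip(0.8976) = 0.8976
y_proj = clip(2.7169) = 1.0
Step 4: Evaluate f.
f(0.8976, 1.0) = -5.2653
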